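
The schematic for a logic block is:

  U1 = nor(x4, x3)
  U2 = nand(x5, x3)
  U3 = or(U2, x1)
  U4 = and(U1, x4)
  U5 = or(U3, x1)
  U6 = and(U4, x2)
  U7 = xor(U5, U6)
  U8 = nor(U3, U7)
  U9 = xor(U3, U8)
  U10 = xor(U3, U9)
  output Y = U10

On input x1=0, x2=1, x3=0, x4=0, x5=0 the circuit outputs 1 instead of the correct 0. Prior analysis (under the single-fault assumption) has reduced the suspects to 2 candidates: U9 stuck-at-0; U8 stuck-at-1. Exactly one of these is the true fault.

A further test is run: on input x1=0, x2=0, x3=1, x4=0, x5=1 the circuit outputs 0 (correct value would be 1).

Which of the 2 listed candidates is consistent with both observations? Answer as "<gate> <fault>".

Evaluate each candidate on input x1=0, x2=0, x3=1, x4=0, x5=1:
  U9 stuck-at-0: U1=0, U2=0, U3=0, U4=0, U5=0, U6=0, U7=0, U8=1, U9=0 [stuck-at-0], U10=0 → 0 — matches
  U8 stuck-at-1: U1=0, U2=0, U3=0, U4=0, U5=0, U6=0, U7=0, U8=1 [stuck-at-1], U9=1, U10=1 → 1 — eliminated
Only U9 stuck-at-0 reproduces the observed 0.

U9 stuck-at-0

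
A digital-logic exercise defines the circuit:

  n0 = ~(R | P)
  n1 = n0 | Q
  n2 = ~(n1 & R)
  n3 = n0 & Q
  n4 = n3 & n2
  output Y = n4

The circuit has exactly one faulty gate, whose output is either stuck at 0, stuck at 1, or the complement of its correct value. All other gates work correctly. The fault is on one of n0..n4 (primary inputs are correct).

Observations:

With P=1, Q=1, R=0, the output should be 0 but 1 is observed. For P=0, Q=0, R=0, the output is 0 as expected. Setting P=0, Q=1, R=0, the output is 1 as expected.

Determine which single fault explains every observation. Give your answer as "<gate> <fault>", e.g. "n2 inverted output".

n0 stuck-at-1

Fault-free values for test 1 (P=1, Q=1, R=0): n0=0, n1=1, n2=1, n3=0, n4=0, giving Y=0. Observed 1.
Test 1: faults giving observed 1 are {n0 stuck-at-1, n0 inverted output, n3 stuck-at-1, n3 inverted output, n4 stuck-at-1, n4 inverted output}.
Test 2 (P=0, Q=0, R=0): fault-free n0=1, n1=1, n2=1, n3=0, n4=0 → 0; observed 0. Eliminates n3 stuck-at-1, n3 inverted output, n4 stuck-at-1, n4 inverted output.
Test 3 (P=0, Q=1, R=0): fault-free n0=1, n1=1, n2=1, n3=1, n4=1 → 1; observed 1. Eliminates n0 inverted output.
Only n0 stuck-at-1 is consistent with every test.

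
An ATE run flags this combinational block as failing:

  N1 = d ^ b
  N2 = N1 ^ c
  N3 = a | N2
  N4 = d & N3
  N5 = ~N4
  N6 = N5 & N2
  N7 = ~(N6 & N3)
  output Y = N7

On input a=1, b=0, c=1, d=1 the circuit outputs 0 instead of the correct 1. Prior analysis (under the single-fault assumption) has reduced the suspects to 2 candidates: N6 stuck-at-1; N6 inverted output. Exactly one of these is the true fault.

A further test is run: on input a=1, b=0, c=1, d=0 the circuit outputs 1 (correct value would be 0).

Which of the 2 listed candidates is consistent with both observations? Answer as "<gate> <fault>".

Evaluate each candidate on input a=1, b=0, c=1, d=0:
  N6 stuck-at-1: N1=0, N2=1, N3=1, N4=0, N5=1, N6=1 [stuck-at-1], N7=0 → 0 — eliminated
  N6 inverted output: N1=0, N2=1, N3=1, N4=0, N5=1, N6=0 [inverted output], N7=1 → 1 — matches
Only N6 inverted output reproduces the observed 1.

N6 inverted output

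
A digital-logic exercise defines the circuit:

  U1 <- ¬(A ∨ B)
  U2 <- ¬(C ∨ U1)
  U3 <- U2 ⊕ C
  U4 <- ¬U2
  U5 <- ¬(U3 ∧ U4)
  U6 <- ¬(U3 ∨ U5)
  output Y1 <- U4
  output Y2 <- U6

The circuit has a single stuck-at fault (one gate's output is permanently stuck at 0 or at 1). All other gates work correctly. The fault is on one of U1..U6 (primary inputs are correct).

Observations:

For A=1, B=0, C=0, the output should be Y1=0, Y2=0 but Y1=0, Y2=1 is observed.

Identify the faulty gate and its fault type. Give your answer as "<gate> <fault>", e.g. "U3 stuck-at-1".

U6 stuck-at-1

Fault-free values for test 1 (A=1, B=0, C=0): U1=0, U2=1, U3=1, U4=0, U5=1, U6=0, giving Y1=0, Y2=0. Observed Y1=0, Y2=1.
Test 1: faults giving observed Y1=0, Y2=1 are {U6 stuck-at-1}.
Only U6 stuck-at-1 is consistent with every test.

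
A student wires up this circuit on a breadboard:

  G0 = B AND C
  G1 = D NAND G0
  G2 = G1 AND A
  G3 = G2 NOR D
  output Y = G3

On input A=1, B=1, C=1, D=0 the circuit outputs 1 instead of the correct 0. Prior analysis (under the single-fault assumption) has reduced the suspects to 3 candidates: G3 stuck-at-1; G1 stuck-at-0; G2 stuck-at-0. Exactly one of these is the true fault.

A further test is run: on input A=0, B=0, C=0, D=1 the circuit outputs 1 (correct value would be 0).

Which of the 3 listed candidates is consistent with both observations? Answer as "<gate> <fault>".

Evaluate each candidate on input A=0, B=0, C=0, D=1:
  G3 stuck-at-1: G0=0, G1=1, G2=0, G3=1 [stuck-at-1] → 1 — matches
  G1 stuck-at-0: G0=0, G1=0 [stuck-at-0], G2=0, G3=0 → 0 — eliminated
  G2 stuck-at-0: G0=0, G1=1, G2=0 [stuck-at-0], G3=0 → 0 — eliminated
Only G3 stuck-at-1 reproduces the observed 1.

G3 stuck-at-1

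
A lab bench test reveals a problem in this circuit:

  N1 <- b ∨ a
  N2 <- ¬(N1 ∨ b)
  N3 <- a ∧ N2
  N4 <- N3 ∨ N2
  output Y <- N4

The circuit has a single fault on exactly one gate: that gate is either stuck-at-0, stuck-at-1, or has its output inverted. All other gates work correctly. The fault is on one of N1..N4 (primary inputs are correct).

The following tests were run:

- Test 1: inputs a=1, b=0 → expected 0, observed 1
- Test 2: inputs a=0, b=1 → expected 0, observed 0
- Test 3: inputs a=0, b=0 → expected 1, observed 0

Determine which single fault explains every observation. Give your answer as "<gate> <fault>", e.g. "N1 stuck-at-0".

N1 inverted output

Fault-free values for test 1 (a=1, b=0): N1=1, N2=0, N3=0, N4=0, giving Y=0. Observed 1.
Test 1: faults giving observed 1 are {N1 stuck-at-0, N1 inverted output, N2 stuck-at-1, N2 inverted output, N3 stuck-at-1, N3 inverted output, N4 stuck-at-1, N4 inverted output}.
Test 2 (a=0, b=1): fault-free N1=1, N2=0, N3=0, N4=0 → 0; observed 0. Eliminates N2 stuck-at-1, N2 inverted output, N3 stuck-at-1, N3 inverted output, N4 stuck-at-1, N4 inverted output.
Test 3 (a=0, b=0): fault-free N1=0, N2=1, N3=0, N4=1 → 1; observed 0. Eliminates N1 stuck-at-0.
Only N1 inverted output is consistent with every test.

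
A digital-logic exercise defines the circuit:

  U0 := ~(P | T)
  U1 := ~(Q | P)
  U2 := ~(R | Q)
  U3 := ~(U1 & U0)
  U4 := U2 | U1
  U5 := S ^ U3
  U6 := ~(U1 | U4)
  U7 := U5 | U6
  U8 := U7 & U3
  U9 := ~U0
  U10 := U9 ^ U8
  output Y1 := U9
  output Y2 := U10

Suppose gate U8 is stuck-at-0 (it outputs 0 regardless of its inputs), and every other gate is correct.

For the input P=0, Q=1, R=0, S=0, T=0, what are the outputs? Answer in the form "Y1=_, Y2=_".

Y1=0, Y2=0

Propagate with U8 forced: U0=1, U1=0, U2=0, U3=1, U4=0, U5=1, U6=1, U7=1, U8=0 [stuck-at-0], U9=0, U10=0.
So the outputs are Y1=0, Y2=0. (Without the fault they would be Y1=0, Y2=1.)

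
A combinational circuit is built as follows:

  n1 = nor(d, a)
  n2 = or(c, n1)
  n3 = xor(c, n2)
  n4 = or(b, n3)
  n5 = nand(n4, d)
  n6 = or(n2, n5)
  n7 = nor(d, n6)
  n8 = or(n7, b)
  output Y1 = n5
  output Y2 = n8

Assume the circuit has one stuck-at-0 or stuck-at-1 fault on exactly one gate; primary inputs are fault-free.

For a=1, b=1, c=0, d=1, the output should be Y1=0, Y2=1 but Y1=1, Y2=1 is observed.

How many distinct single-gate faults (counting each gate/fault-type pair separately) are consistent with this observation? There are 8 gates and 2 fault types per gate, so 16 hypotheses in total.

2

Fault-free: n1=0, n2=0, n3=0, n4=1, n5=0, n6=0, n7=0, n8=1 → Y1=0, Y2=1. Observed Y1=1, Y2=1.
  n1: none of the 2 fault types match ✗
  n2: none of the 2 fault types match ✗
  n3: none of the 2 fault types match ✗
  n4: stuck-at-0 ✓; others ✗
  n5: stuck-at-1 ✓; others ✗
  n6: none of the 2 fault types match ✗
  n7: none of the 2 fault types match ✗
  n8: none of the 2 fault types match ✗
Consistent faults: {n4 stuck-at-0, n5 stuck-at-1} — 2 in all.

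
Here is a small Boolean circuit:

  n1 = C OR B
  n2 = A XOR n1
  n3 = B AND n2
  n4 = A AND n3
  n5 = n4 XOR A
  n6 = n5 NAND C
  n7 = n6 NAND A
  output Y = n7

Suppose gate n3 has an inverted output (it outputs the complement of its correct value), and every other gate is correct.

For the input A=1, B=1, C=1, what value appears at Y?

Propagate with n3 forced: n1=1, n2=0, n3=1 [inverted output], n4=1, n5=0, n6=1, n7=0.
So Y = 0. (Without the fault it would be 1.)

0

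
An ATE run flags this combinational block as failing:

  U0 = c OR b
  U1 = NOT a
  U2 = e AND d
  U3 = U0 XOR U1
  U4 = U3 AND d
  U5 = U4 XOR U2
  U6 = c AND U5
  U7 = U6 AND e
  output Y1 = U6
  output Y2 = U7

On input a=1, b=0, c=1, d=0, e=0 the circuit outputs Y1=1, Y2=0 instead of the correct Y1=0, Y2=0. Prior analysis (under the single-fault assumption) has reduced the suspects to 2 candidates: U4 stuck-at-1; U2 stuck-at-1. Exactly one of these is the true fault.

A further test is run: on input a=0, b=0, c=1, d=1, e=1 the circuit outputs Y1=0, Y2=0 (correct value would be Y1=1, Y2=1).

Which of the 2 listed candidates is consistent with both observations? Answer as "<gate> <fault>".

Evaluate each candidate on input a=0, b=0, c=1, d=1, e=1:
  U4 stuck-at-1: U0=1, U1=1, U2=1, U3=0, U4=1 [stuck-at-1], U5=0, U6=0, U7=0 → Y1=0, Y2=0 — matches
  U2 stuck-at-1: U0=1, U1=1, U2=1 [stuck-at-1], U3=0, U4=0, U5=1, U6=1, U7=1 → Y1=1, Y2=1 — eliminated
Only U4 stuck-at-1 reproduces the observed Y1=0, Y2=0.

U4 stuck-at-1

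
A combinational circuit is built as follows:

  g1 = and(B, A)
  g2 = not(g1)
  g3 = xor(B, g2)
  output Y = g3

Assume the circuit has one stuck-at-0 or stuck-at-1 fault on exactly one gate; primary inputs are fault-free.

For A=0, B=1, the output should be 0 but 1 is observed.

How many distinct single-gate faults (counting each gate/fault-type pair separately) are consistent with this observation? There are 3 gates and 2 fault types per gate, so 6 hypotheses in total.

3

Fault-free: g1=0, g2=1, g3=0 → 0. Observed 1.
  g1 stuck-at-0: output 0 ✗
  g1 stuck-at-1: output 1 ✓
  g2 stuck-at-0: output 1 ✓
  g2 stuck-at-1: output 0 ✗
  g3 stuck-at-0: output 0 ✗
  g3 stuck-at-1: output 1 ✓
Consistent faults: {g1 stuck-at-1, g2 stuck-at-0, g3 stuck-at-1} — 3 in all.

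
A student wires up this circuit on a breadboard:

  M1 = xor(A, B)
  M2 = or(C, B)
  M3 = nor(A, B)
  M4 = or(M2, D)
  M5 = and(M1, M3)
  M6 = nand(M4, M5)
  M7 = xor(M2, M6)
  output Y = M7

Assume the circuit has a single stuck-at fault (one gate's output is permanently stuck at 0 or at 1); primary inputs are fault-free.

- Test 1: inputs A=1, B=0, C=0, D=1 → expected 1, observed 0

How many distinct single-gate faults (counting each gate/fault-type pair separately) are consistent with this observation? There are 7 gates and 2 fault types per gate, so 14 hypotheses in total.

Fault-free: M1=1, M2=0, M3=0, M4=1, M5=0, M6=1, M7=1 → 1. Observed 0.
  M1 stuck-at-0: output 1 ✗
  M1 stuck-at-1: output 1 ✗
  M2 stuck-at-0: output 1 ✗
  M2 stuck-at-1: output 0 ✓
  M3 stuck-at-0: output 1 ✗
  M3 stuck-at-1: output 0 ✓
  M4 stuck-at-0: output 1 ✗
  M4 stuck-at-1: output 1 ✗
  M5 stuck-at-0: output 1 ✗
  M5 stuck-at-1: output 0 ✓
  M6 stuck-at-0: output 0 ✓
  M6 stuck-at-1: output 1 ✗
  M7 stuck-at-0: output 0 ✓
  M7 stuck-at-1: output 1 ✗
Consistent faults: {M2 stuck-at-1, M3 stuck-at-1, M5 stuck-at-1, M6 stuck-at-0, M7 stuck-at-0} — 5 in all.

5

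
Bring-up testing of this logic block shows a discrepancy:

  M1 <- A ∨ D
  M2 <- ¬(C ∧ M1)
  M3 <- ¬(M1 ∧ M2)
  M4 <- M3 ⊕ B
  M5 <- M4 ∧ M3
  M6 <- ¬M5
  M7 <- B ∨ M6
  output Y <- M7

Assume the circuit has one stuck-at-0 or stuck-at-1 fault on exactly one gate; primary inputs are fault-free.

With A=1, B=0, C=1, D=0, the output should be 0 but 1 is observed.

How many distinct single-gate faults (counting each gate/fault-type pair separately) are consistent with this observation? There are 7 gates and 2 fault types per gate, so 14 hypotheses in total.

Fault-free: M1=1, M2=0, M3=1, M4=1, M5=1, M6=0, M7=0 → 0. Observed 1.
  M1 stuck-at-0: output 0 ✗
  M1 stuck-at-1: output 0 ✗
  M2 stuck-at-0: output 0 ✗
  M2 stuck-at-1: output 1 ✓
  M3 stuck-at-0: output 1 ✓
  M3 stuck-at-1: output 0 ✗
  M4 stuck-at-0: output 1 ✓
  M4 stuck-at-1: output 0 ✗
  M5 stuck-at-0: output 1 ✓
  M5 stuck-at-1: output 0 ✗
  M6 stuck-at-0: output 0 ✗
  M6 stuck-at-1: output 1 ✓
  M7 stuck-at-0: output 0 ✗
  M7 stuck-at-1: output 1 ✓
Consistent faults: {M2 stuck-at-1, M3 stuck-at-0, M4 stuck-at-0, M5 stuck-at-0, M6 stuck-at-1, M7 stuck-at-1} — 6 in all.

6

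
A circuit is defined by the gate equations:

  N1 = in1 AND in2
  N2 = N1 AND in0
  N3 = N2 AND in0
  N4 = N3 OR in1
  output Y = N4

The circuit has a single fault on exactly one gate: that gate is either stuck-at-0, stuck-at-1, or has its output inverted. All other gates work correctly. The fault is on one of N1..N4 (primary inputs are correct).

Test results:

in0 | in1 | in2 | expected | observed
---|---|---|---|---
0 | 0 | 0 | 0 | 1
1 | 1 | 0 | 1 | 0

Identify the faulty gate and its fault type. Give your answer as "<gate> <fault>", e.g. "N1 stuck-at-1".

Fault-free values for test 1 (in0=0, in1=0, in2=0): N1=0, N2=0, N3=0, N4=0, giving Y=0. Observed 1.
Test 1: faults giving observed 1 are {N3 stuck-at-1, N3 inverted output, N4 stuck-at-1, N4 inverted output}.
Test 2 (in0=1, in1=1, in2=0): fault-free N1=0, N2=0, N3=0, N4=1 → 1; observed 0. Eliminates N3 stuck-at-1, N3 inverted output, N4 stuck-at-1.
Only N4 inverted output is consistent with every test.

N4 inverted output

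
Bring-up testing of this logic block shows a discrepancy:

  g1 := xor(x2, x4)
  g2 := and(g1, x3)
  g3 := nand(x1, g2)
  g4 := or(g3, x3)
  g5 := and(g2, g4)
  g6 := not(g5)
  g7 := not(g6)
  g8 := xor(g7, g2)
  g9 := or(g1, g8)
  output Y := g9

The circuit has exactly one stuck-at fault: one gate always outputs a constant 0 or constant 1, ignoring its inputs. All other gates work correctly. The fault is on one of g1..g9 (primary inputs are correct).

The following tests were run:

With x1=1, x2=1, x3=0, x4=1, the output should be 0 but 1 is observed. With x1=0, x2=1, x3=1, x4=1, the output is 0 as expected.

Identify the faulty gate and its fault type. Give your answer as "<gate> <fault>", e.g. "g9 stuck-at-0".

g2 stuck-at-1

Fault-free values for test 1 (x1=1, x2=1, x3=0, x4=1): g1=0, g2=0, g3=1, g4=1, g5=0, g6=1, g7=0, g8=0, g9=0, giving Y=0. Observed 1.
Test 1: faults giving observed 1 are {g1 stuck-at-1, g2 stuck-at-1, g5 stuck-at-1, g6 stuck-at-0, g7 stuck-at-1, g8 stuck-at-1, g9 stuck-at-1}.
Test 2 (x1=0, x2=1, x3=1, x4=1): fault-free g1=0, g2=0, g3=1, g4=1, g5=0, g6=1, g7=0, g8=0, g9=0 → 0; observed 0. Eliminates g1 stuck-at-1, g5 stuck-at-1, g6 stuck-at-0, g7 stuck-at-1, g8 stuck-at-1, g9 stuck-at-1.
Only g2 stuck-at-1 is consistent with every test.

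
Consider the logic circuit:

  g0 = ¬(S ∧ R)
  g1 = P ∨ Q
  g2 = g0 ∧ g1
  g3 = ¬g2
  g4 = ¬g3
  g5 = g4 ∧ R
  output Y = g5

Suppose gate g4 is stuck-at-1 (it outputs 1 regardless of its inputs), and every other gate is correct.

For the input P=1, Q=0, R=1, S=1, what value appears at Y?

1

Propagate with g4 forced: g0=0, g1=1, g2=0, g3=1, g4=1 [stuck-at-1], g5=1.
So Y = 1. (Without the fault it would be 0.)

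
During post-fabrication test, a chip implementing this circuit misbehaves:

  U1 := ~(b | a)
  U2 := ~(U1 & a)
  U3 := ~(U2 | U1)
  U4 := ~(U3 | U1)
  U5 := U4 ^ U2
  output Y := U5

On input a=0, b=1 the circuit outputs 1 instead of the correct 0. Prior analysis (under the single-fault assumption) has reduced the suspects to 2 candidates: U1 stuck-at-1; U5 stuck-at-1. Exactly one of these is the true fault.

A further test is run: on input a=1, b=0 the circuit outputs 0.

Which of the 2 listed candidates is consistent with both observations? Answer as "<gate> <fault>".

Evaluate each candidate on input a=1, b=0:
  U1 stuck-at-1: U1=1 [stuck-at-1], U2=0, U3=0, U4=0, U5=0 → 0 — matches
  U5 stuck-at-1: U1=0, U2=1, U3=0, U4=1, U5=1 [stuck-at-1] → 1 — eliminated
Only U1 stuck-at-1 reproduces the observed 0.

U1 stuck-at-1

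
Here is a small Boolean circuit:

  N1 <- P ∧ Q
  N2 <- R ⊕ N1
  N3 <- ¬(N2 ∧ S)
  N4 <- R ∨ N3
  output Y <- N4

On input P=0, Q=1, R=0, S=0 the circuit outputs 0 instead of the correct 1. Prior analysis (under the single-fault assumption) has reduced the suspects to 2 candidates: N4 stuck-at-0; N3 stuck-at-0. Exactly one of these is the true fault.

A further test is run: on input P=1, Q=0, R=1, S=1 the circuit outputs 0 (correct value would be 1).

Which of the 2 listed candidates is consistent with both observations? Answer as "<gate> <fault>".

N4 stuck-at-0

Evaluate each candidate on input P=1, Q=0, R=1, S=1:
  N4 stuck-at-0: N1=0, N2=1, N3=0, N4=0 [stuck-at-0] → 0 — matches
  N3 stuck-at-0: N1=0, N2=1, N3=0 [stuck-at-0], N4=1 → 1 — eliminated
Only N4 stuck-at-0 reproduces the observed 0.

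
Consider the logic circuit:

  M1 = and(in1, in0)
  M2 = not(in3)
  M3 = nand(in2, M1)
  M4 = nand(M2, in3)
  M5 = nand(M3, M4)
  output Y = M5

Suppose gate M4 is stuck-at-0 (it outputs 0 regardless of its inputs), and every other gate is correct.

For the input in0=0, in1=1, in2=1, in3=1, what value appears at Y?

1

Propagate with M4 forced: M1=0, M2=0, M3=1, M4=0 [stuck-at-0], M5=1.
So Y = 1. (Without the fault it would be 0.)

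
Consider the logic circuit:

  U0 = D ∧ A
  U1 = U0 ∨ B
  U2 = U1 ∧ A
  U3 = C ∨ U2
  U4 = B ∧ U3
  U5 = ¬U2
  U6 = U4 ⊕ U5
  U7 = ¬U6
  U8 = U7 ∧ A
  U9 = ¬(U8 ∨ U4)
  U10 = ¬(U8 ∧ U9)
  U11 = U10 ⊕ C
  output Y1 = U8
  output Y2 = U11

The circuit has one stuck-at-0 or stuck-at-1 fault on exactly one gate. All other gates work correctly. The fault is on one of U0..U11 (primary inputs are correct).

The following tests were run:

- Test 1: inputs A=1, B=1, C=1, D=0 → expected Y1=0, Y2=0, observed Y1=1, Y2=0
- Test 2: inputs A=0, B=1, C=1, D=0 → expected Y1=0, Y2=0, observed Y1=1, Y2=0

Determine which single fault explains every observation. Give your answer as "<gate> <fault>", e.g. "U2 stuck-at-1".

U8 stuck-at-1

Fault-free values for test 1 (A=1, B=1, C=1, D=0): U0=0, U1=1, U2=1, U3=1, U4=1, U5=0, U6=1, U7=0, U8=0, U9=0, U10=1, U11=0, giving Y1=0, Y2=0. Observed Y1=1, Y2=0.
Test 1: faults giving observed Y1=1, Y2=0 are {U1 stuck-at-0, U2 stuck-at-0, U3 stuck-at-0, U4 stuck-at-0, U5 stuck-at-1, U6 stuck-at-0, U7 stuck-at-1, U8 stuck-at-1}.
Test 2 (A=0, B=1, C=1, D=0): fault-free U0=0, U1=1, U2=0, U3=1, U4=1, U5=1, U6=0, U7=1, U8=0, U9=0, U10=1, U11=0 → Y1=0, Y2=0; observed Y1=1, Y2=0. Eliminates U1 stuck-at-0, U2 stuck-at-0, U3 stuck-at-0, U4 stuck-at-0, U5 stuck-at-1, U6 stuck-at-0, U7 stuck-at-1.
Only U8 stuck-at-1 is consistent with every test.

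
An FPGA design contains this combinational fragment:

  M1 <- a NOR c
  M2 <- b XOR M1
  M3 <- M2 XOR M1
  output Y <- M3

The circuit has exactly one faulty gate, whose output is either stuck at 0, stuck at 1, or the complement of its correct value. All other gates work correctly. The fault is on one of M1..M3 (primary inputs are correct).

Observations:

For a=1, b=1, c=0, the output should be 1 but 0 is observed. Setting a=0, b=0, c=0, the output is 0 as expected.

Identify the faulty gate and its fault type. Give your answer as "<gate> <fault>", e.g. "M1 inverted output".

Fault-free values for test 1 (a=1, b=1, c=0): M1=0, M2=1, M3=1, giving Y=1. Observed 0.
Test 1: faults giving observed 0 are {M2 stuck-at-0, M2 inverted output, M3 stuck-at-0, M3 inverted output}.
Test 2 (a=0, b=0, c=0): fault-free M1=1, M2=1, M3=0 → 0; observed 0. Eliminates M2 stuck-at-0, M2 inverted output, M3 inverted output.
Only M3 stuck-at-0 is consistent with every test.

M3 stuck-at-0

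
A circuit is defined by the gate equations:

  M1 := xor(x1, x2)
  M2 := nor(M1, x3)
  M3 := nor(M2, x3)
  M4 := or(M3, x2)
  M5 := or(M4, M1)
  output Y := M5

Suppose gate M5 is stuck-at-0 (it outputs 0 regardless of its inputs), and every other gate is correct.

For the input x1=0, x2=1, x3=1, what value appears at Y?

Propagate with M5 forced: M1=1, M2=0, M3=0, M4=1, M5=0 [stuck-at-0].
So Y = 0. (Without the fault it would be 1.)

0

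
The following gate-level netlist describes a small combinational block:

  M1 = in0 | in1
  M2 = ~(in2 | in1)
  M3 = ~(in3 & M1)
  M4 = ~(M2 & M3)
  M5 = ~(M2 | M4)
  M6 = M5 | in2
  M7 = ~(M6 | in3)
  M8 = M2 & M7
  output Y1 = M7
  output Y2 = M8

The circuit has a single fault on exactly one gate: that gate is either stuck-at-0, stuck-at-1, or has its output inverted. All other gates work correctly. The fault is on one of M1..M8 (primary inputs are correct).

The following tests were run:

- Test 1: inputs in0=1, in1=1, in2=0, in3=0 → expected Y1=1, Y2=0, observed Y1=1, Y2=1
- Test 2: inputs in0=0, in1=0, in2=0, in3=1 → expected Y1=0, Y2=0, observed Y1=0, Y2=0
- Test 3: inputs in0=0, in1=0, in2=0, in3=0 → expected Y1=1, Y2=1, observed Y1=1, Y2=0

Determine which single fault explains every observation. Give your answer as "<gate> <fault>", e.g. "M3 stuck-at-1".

Fault-free values for test 1 (in0=1, in1=1, in2=0, in3=0): M1=1, M2=0, M3=1, M4=1, M5=0, M6=0, M7=1, M8=0, giving Y1=1, Y2=0. Observed Y1=1, Y2=1.
Test 1: faults giving observed Y1=1, Y2=1 are {M2 stuck-at-1, M2 inverted output, M8 stuck-at-1, M8 inverted output}.
Test 2 (in0=0, in1=0, in2=0, in3=1): fault-free M1=0, M2=1, M3=1, M4=0, M5=0, M6=0, M7=0, M8=0 → Y1=0, Y2=0; observed Y1=0, Y2=0. Eliminates M8 stuck-at-1, M8 inverted output.
Test 3 (in0=0, in1=0, in2=0, in3=0): fault-free M1=0, M2=1, M3=1, M4=0, M5=0, M6=0, M7=1, M8=1 → Y1=1, Y2=1; observed Y1=1, Y2=0. Eliminates M2 stuck-at-1.
Only M2 inverted output is consistent with every test.

M2 inverted output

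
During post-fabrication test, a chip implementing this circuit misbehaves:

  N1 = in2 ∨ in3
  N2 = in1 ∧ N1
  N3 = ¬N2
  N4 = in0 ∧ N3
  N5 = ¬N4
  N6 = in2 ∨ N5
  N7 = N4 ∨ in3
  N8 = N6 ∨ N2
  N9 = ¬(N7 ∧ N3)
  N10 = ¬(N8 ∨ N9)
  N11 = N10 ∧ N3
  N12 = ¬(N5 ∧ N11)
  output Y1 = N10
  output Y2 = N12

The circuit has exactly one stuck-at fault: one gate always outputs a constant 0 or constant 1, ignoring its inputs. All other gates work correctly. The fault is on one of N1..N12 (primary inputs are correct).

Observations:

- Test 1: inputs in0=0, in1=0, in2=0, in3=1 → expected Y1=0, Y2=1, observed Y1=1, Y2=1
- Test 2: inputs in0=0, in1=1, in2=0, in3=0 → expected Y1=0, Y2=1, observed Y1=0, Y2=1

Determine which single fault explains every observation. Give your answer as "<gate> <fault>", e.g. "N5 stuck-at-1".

N5 stuck-at-0

Fault-free values for test 1 (in0=0, in1=0, in2=0, in3=1): N1=1, N2=0, N3=1, N4=0, N5=1, N6=1, N7=1, N8=1, N9=0, N10=0, N11=0, N12=1, giving Y1=0, Y2=1. Observed Y1=1, Y2=1.
Test 1: faults giving observed Y1=1, Y2=1 are {N4 stuck-at-1, N5 stuck-at-0}.
Test 2 (in0=0, in1=1, in2=0, in3=0): fault-free N1=0, N2=0, N3=1, N4=0, N5=1, N6=1, N7=0, N8=1, N9=1, N10=0, N11=0, N12=1 → Y1=0, Y2=1; observed Y1=0, Y2=1. Eliminates N4 stuck-at-1.
Only N5 stuck-at-0 is consistent with every test.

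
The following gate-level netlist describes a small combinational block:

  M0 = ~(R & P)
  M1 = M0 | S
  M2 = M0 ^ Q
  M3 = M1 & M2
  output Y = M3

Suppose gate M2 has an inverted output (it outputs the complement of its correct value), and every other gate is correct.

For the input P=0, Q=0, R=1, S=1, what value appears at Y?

0

Propagate with M2 forced: M0=1, M1=1, M2=0 [inverted output], M3=0.
So Y = 0. (Without the fault it would be 1.)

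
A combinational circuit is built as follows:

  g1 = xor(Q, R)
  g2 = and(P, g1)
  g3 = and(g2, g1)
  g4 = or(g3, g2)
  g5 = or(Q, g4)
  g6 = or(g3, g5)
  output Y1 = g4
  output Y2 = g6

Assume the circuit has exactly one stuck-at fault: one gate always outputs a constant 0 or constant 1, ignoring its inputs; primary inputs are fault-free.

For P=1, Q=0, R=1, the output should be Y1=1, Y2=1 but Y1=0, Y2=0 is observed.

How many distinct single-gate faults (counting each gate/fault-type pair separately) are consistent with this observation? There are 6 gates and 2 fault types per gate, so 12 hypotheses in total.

2

Fault-free: g1=1, g2=1, g3=1, g4=1, g5=1, g6=1 → Y1=1, Y2=1. Observed Y1=0, Y2=0.
  g1 stuck-at-0: output Y1=0, Y2=0 ✓
  g1 stuck-at-1: output Y1=1, Y2=1 ✗
  g2 stuck-at-0: output Y1=0, Y2=0 ✓
  g2 stuck-at-1: output Y1=1, Y2=1 ✗
  g3 stuck-at-0: output Y1=1, Y2=1 ✗
  g3 stuck-at-1: output Y1=1, Y2=1 ✗
  g4 stuck-at-0: output Y1=0, Y2=1 ✗
  g4 stuck-at-1: output Y1=1, Y2=1 ✗
  g5 stuck-at-0: output Y1=1, Y2=1 ✗
  g5 stuck-at-1: output Y1=1, Y2=1 ✗
  g6 stuck-at-0: output Y1=1, Y2=0 ✗
  g6 stuck-at-1: output Y1=1, Y2=1 ✗
Consistent faults: {g1 stuck-at-0, g2 stuck-at-0} — 2 in all.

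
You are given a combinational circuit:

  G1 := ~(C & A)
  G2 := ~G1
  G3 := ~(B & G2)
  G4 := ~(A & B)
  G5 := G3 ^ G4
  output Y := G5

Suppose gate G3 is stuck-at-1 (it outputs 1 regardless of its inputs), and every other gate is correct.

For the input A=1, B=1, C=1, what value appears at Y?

Propagate with G3 forced: G1=0, G2=1, G3=1 [stuck-at-1], G4=0, G5=1.
So Y = 1. (Without the fault it would be 0.)

1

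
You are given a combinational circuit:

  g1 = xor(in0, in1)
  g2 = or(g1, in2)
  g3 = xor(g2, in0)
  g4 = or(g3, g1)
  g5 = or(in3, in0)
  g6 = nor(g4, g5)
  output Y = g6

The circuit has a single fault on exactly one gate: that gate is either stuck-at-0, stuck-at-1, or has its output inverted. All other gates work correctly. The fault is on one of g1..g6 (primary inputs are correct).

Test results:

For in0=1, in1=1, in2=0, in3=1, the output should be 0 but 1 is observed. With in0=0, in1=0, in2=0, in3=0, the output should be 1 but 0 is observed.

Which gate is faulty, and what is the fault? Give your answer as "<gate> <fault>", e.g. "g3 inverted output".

g6 inverted output

Fault-free values for test 1 (in0=1, in1=1, in2=0, in3=1): g1=0, g2=0, g3=1, g4=1, g5=1, g6=0, giving Y=0. Observed 1.
Test 1: faults giving observed 1 are {g6 stuck-at-1, g6 inverted output}.
Test 2 (in0=0, in1=0, in2=0, in3=0): fault-free g1=0, g2=0, g3=0, g4=0, g5=0, g6=1 → 1; observed 0. Eliminates g6 stuck-at-1.
Only g6 inverted output is consistent with every test.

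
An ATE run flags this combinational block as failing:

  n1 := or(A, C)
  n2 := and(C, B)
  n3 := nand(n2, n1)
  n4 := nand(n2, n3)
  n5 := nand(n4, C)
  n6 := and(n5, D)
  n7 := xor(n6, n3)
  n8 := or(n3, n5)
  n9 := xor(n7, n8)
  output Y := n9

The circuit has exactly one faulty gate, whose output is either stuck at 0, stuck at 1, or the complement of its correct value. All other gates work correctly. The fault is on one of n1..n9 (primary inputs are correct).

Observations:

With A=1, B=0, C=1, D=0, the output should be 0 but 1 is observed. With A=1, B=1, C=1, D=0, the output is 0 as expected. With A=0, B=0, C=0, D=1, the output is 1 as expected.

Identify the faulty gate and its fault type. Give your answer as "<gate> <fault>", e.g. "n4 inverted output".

Fault-free values for test 1 (A=1, B=0, C=1, D=0): n1=1, n2=0, n3=1, n4=1, n5=0, n6=0, n7=1, n8=1, n9=0, giving Y=0. Observed 1.
Test 1: faults giving observed 1 are {n6 stuck-at-1, n6 inverted output, n7 stuck-at-0, n7 inverted output, n8 stuck-at-0, n8 inverted output, n9 stuck-at-1, n9 inverted output}.
Test 2 (A=1, B=1, C=1, D=0): fault-free n1=1, n2=1, n3=0, n4=1, n5=0, n6=0, n7=0, n8=0, n9=0 → 0; observed 0. Eliminates n6 stuck-at-1, n6 inverted output, n7 inverted output, n8 inverted output, n9 stuck-at-1, n9 inverted output.
Test 3 (A=0, B=0, C=0, D=1): fault-free n1=0, n2=0, n3=1, n4=1, n5=1, n6=1, n7=0, n8=1, n9=1 → 1; observed 1. Eliminates n8 stuck-at-0.
Only n7 stuck-at-0 is consistent with every test.

n7 stuck-at-0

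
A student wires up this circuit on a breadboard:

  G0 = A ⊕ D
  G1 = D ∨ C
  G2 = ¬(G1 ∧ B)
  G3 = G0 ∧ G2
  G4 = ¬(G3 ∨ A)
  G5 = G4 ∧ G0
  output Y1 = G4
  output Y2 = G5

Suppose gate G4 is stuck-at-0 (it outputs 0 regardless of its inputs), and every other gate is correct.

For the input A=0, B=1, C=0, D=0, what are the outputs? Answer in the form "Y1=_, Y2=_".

Y1=0, Y2=0

Propagate with G4 forced: G0=0, G1=0, G2=1, G3=0, G4=0 [stuck-at-0], G5=0.
So the outputs are Y1=0, Y2=0. (Without the fault they would be Y1=1, Y2=0.)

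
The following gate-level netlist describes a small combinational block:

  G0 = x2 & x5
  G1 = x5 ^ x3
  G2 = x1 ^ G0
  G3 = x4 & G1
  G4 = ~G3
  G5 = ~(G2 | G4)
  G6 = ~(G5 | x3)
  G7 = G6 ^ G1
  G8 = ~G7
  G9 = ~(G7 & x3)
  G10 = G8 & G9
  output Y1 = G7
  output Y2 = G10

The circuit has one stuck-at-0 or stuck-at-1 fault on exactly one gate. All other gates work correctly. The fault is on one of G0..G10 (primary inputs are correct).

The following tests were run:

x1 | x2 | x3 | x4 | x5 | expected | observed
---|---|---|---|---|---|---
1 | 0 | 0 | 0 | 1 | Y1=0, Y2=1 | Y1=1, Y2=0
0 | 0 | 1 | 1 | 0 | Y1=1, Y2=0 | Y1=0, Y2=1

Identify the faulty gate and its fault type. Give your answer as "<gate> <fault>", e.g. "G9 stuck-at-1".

Fault-free values for test 1 (x1=1, x2=0, x3=0, x4=0, x5=1): G0=0, G1=1, G2=1, G3=0, G4=1, G5=0, G6=1, G7=0, G8=1, G9=1, G10=1, giving Y1=0, Y2=1. Observed Y1=1, Y2=0.
Test 1: faults giving observed Y1=1, Y2=0 are {G1 stuck-at-0, G5 stuck-at-1, G6 stuck-at-0, G7 stuck-at-1}.
Test 2 (x1=0, x2=0, x3=1, x4=1, x5=0): fault-free G0=0, G1=1, G2=0, G3=1, G4=0, G5=1, G6=0, G7=1, G8=0, G9=0, G10=0 → Y1=1, Y2=0; observed Y1=0, Y2=1. Eliminates G5 stuck-at-1, G6 stuck-at-0, G7 stuck-at-1.
Only G1 stuck-at-0 is consistent with every test.

G1 stuck-at-0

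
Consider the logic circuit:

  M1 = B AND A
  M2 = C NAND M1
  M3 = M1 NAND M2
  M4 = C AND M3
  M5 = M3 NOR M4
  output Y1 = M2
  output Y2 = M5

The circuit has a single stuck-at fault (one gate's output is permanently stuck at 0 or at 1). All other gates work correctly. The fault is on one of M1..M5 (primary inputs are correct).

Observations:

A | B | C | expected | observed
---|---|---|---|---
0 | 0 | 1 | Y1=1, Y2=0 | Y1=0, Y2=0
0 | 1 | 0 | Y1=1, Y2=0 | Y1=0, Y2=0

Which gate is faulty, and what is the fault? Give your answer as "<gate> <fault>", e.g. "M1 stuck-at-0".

M2 stuck-at-0

Fault-free values for test 1 (A=0, B=0, C=1): M1=0, M2=1, M3=1, M4=1, M5=0, giving Y1=1, Y2=0. Observed Y1=0, Y2=0.
Test 1: faults giving observed Y1=0, Y2=0 are {M1 stuck-at-1, M2 stuck-at-0}.
Test 2 (A=0, B=1, C=0): fault-free M1=0, M2=1, M3=1, M4=0, M5=0 → Y1=1, Y2=0; observed Y1=0, Y2=0. Eliminates M1 stuck-at-1.
Only M2 stuck-at-0 is consistent with every test.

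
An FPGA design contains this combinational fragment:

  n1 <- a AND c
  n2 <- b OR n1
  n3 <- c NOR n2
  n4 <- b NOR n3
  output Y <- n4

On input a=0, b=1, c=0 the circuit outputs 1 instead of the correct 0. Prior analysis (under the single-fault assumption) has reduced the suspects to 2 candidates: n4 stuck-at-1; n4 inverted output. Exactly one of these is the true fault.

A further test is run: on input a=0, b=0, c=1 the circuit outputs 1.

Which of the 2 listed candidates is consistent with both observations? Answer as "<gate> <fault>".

n4 stuck-at-1

Evaluate each candidate on input a=0, b=0, c=1:
  n4 stuck-at-1: n1=0, n2=0, n3=0, n4=1 [stuck-at-1] → 1 — matches
  n4 inverted output: n1=0, n2=0, n3=0, n4=0 [inverted output] → 0 — eliminated
Only n4 stuck-at-1 reproduces the observed 1.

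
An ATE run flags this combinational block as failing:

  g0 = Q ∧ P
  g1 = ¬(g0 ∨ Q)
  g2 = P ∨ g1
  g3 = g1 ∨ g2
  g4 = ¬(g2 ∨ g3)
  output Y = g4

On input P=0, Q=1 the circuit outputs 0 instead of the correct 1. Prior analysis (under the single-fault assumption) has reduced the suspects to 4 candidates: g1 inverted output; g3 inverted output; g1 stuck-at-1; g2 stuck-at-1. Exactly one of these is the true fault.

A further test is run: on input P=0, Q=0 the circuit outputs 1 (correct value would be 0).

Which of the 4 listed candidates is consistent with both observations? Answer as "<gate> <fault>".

Evaluate each candidate on input P=0, Q=0:
  g1 inverted output: g0=0, g1=0 [inverted output], g2=0, g3=0, g4=1 → 1 — matches
  g3 inverted output: g0=0, g1=1, g2=1, g3=0 [inverted output], g4=0 → 0 — eliminated
  g1 stuck-at-1: g0=0, g1=1 [stuck-at-1], g2=1, g3=1, g4=0 → 0 — eliminated
  g2 stuck-at-1: g0=0, g1=1, g2=1 [stuck-at-1], g3=1, g4=0 → 0 — eliminated
Only g1 inverted output reproduces the observed 1.

g1 inverted output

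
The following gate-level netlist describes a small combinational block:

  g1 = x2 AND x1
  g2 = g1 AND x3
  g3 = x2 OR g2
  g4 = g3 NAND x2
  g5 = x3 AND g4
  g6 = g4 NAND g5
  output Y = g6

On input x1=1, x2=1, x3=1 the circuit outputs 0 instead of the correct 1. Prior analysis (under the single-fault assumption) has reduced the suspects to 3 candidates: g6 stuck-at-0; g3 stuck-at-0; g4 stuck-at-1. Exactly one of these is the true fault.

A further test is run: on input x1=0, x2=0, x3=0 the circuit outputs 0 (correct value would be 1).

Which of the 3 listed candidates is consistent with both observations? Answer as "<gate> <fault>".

g6 stuck-at-0

Evaluate each candidate on input x1=0, x2=0, x3=0:
  g6 stuck-at-0: g1=0, g2=0, g3=0, g4=1, g5=0, g6=0 [stuck-at-0] → 0 — matches
  g3 stuck-at-0: g1=0, g2=0, g3=0 [stuck-at-0], g4=1, g5=0, g6=1 → 1 — eliminated
  g4 stuck-at-1: g1=0, g2=0, g3=0, g4=1 [stuck-at-1], g5=0, g6=1 → 1 — eliminated
Only g6 stuck-at-0 reproduces the observed 0.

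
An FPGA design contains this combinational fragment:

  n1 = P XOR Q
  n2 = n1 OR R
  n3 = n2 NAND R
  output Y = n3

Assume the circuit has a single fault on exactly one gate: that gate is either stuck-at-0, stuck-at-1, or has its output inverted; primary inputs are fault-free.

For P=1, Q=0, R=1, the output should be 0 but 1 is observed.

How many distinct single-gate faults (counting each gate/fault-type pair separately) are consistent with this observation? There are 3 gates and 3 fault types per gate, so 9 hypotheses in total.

4

Fault-free: n1=1, n2=1, n3=0 → 0. Observed 1.
  n1 stuck-at-0: output 0 ✗
  n1 stuck-at-1: output 0 ✗
  n1 inverted output: output 0 ✗
  n2 stuck-at-0: output 1 ✓
  n2 stuck-at-1: output 0 ✗
  n2 inverted output: output 1 ✓
  n3 stuck-at-0: output 0 ✗
  n3 stuck-at-1: output 1 ✓
  n3 inverted output: output 1 ✓
Consistent faults: {n2 stuck-at-0, n2 inverted output, n3 stuck-at-1, n3 inverted output} — 4 in all.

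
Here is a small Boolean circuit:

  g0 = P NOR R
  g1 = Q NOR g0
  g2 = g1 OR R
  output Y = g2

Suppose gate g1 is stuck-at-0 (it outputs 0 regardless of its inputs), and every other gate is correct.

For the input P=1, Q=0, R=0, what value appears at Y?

0

Propagate with g1 forced: g0=0, g1=0 [stuck-at-0], g2=0.
So Y = 0. (Without the fault it would be 1.)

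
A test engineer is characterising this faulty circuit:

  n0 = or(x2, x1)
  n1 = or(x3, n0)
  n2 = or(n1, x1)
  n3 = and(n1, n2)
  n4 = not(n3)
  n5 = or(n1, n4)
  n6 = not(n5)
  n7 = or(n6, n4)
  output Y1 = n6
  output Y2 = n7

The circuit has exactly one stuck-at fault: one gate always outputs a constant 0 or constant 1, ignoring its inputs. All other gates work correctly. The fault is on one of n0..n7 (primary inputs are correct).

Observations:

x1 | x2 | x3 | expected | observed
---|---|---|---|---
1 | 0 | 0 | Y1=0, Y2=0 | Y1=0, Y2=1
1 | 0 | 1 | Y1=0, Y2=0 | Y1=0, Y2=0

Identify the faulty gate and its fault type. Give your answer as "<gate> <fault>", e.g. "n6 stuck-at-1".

n0 stuck-at-0

Fault-free values for test 1 (x1=1, x2=0, x3=0): n0=1, n1=1, n2=1, n3=1, n4=0, n5=1, n6=0, n7=0, giving Y1=0, Y2=0. Observed Y1=0, Y2=1.
Test 1: faults giving observed Y1=0, Y2=1 are {n0 stuck-at-0, n1 stuck-at-0, n2 stuck-at-0, n3 stuck-at-0, n4 stuck-at-1, n7 stuck-at-1}.
Test 2 (x1=1, x2=0, x3=1): fault-free n0=1, n1=1, n2=1, n3=1, n4=0, n5=1, n6=0, n7=0 → Y1=0, Y2=0; observed Y1=0, Y2=0. Eliminates n1 stuck-at-0, n2 stuck-at-0, n3 stuck-at-0, n4 stuck-at-1, n7 stuck-at-1.
Only n0 stuck-at-0 is consistent with every test.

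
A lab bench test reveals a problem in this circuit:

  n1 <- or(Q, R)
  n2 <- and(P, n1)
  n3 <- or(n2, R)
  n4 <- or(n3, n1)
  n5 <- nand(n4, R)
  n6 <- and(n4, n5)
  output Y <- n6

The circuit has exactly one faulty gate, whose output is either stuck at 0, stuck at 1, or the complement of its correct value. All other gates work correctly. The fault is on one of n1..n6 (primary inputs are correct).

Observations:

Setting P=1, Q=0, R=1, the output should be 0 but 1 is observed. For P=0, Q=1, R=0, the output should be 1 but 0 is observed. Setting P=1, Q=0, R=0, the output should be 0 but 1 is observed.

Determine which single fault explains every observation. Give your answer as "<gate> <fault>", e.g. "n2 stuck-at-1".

n6 inverted output

Fault-free values for test 1 (P=1, Q=0, R=1): n1=1, n2=1, n3=1, n4=1, n5=0, n6=0, giving Y=0. Observed 1.
Test 1: faults giving observed 1 are {n5 stuck-at-1, n5 inverted output, n6 stuck-at-1, n6 inverted output}.
Test 2 (P=0, Q=1, R=0): fault-free n1=1, n2=0, n3=0, n4=1, n5=1, n6=1 → 1; observed 0. Eliminates n5 stuck-at-1, n6 stuck-at-1.
Test 3 (P=1, Q=0, R=0): fault-free n1=0, n2=0, n3=0, n4=0, n5=1, n6=0 → 0; observed 1. Eliminates n5 inverted output.
Only n6 inverted output is consistent with every test.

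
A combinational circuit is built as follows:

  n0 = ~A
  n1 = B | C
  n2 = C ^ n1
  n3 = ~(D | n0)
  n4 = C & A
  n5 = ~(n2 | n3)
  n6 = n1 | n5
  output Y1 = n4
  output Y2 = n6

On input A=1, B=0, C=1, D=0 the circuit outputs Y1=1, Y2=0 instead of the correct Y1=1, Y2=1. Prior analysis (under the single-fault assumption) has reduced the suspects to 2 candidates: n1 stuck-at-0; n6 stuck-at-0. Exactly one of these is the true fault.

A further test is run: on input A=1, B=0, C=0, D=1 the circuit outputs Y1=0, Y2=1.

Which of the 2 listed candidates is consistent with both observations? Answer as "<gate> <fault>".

n1 stuck-at-0

Evaluate each candidate on input A=1, B=0, C=0, D=1:
  n1 stuck-at-0: n0=0, n1=0 [stuck-at-0], n2=0, n3=0, n4=0, n5=1, n6=1 → Y1=0, Y2=1 — matches
  n6 stuck-at-0: n0=0, n1=0, n2=0, n3=0, n4=0, n5=1, n6=0 [stuck-at-0] → Y1=0, Y2=0 — eliminated
Only n1 stuck-at-0 reproduces the observed Y1=0, Y2=1.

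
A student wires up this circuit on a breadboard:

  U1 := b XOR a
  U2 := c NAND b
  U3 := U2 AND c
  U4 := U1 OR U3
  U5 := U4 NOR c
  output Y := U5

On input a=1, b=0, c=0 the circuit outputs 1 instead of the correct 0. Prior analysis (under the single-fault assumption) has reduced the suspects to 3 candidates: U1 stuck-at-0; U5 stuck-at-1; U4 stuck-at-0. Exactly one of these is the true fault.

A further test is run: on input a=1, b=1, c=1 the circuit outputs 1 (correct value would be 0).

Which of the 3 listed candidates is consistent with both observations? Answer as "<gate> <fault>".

Evaluate each candidate on input a=1, b=1, c=1:
  U1 stuck-at-0: U1=0 [stuck-at-0], U2=0, U3=0, U4=0, U5=0 → 0 — eliminated
  U5 stuck-at-1: U1=0, U2=0, U3=0, U4=0, U5=1 [stuck-at-1] → 1 — matches
  U4 stuck-at-0: U1=0, U2=0, U3=0, U4=0 [stuck-at-0], U5=0 → 0 — eliminated
Only U5 stuck-at-1 reproduces the observed 1.

U5 stuck-at-1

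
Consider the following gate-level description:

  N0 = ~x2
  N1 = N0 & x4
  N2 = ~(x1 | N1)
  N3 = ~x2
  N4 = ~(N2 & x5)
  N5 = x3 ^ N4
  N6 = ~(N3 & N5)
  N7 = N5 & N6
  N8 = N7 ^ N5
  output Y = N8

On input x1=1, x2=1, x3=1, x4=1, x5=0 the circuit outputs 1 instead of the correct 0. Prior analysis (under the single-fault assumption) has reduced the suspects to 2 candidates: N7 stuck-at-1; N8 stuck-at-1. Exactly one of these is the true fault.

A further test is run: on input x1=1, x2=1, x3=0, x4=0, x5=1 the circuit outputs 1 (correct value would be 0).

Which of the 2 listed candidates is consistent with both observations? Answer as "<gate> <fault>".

N8 stuck-at-1

Evaluate each candidate on input x1=1, x2=1, x3=0, x4=0, x5=1:
  N7 stuck-at-1: N0=0, N1=0, N2=0, N3=0, N4=1, N5=1, N6=1, N7=1 [stuck-at-1], N8=0 → 0 — eliminated
  N8 stuck-at-1: N0=0, N1=0, N2=0, N3=0, N4=1, N5=1, N6=1, N7=1, N8=1 [stuck-at-1] → 1 — matches
Only N8 stuck-at-1 reproduces the observed 1.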